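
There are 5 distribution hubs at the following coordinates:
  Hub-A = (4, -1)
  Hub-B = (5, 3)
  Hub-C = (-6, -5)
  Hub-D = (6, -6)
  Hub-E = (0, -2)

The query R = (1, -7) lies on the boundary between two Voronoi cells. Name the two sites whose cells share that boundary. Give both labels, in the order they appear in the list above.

Squared distances from R to each site:
d²(R, Hub-A) = (1−4)² + (-7−(-1))² = 9 + 36 = 45
d²(R, Hub-B) = (1−5)² + (-7−3)² = 16 + 100 = 116
d²(R, Hub-C) = (1−(-6))² + (-7−(-5))² = 49 + 4 = 53
d²(R, Hub-D) = (1−6)² + (-7−(-6))² = 25 + 1 = 26
d²(R, Hub-E) = (1−0)² + (-7−(-2))² = 1 + 25 = 26
R is equidistant from Hub-D and Hub-E (both at squared distance 26), and every other site is strictly farther — so R lies on the Hub-D–Hub-E Voronoi edge.

Hub-D and Hub-E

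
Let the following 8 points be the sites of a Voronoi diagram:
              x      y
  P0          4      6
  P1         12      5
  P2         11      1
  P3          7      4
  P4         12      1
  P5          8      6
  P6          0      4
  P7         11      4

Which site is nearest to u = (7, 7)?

P5

Squared Euclidean distances:
|uP0|² = (7−4)² + (7−6)² = 9 + 1 = 10
|uP1|² = (7−12)² + (7−5)² = 25 + 4 = 29
|uP2|² = (7−11)² + (7−1)² = 16 + 36 = 52
|uP3|² = (7−7)² + (7−4)² = 0 + 9 = 9
|uP4|² = (7−12)² + (7−1)² = 25 + 36 = 61
|uP5|² = (7−8)² + (7−6)² = 1 + 1 = 2
|uP6|² = (7−0)² + (7−4)² = 49 + 9 = 58
|uP7|² = (7−11)² + (7−4)² = 16 + 9 = 25
Minimum is at P5.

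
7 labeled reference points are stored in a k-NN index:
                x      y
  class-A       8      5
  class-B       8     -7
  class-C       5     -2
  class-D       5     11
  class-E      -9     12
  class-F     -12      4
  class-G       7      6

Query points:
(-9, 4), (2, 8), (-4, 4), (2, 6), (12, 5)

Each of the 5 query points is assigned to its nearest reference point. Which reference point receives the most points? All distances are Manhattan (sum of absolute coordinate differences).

(-9, 4) — d to each: class-A:18, class-B:28, class-C:20, class-D:21, class-E:8, class-F:3, class-G:18 → nearest is class-F
(2, 8) — d to each: class-A:9, class-B:21, class-C:13, class-D:6, class-E:15, class-F:18, class-G:7 → nearest is class-D
(-4, 4) — d to each: class-A:13, class-B:23, class-C:15, class-D:16, class-E:13, class-F:8, class-G:13 → nearest is class-F
(2, 6) — d to each: class-A:7, class-B:19, class-C:11, class-D:8, class-E:17, class-F:16, class-G:5 → nearest is class-G
(12, 5) — d to each: class-A:4, class-B:16, class-C:14, class-D:13, class-E:28, class-F:25, class-G:6 → nearest is class-A
Tally — class-A:1, class-D:1, class-F:2, class-G:1. class-F captures the most (2).

class-F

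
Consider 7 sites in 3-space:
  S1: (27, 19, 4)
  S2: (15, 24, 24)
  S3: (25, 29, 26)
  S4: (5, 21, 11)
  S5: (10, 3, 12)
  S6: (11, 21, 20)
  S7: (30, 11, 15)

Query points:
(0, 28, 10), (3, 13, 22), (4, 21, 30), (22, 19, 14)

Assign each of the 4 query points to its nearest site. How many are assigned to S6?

(0, 28, 10) — d² to each: S1:846, S2:437, S3:882, S4:75, S5:729, S6:270, S7:1214 → nearest is S4
(3, 13, 22) — d² to each: S1:936, S2:269, S3:756, S4:189, S5:249, S6:132, S7:782 → nearest is S6
(4, 21, 30) — d² to each: S1:1209, S2:166, S3:521, S4:362, S5:684, S6:149, S7:1001 → nearest is S6
(22, 19, 14) — d² to each: S1:125, S2:174, S3:253, S4:302, S5:404, S6:161, S7:129 → nearest is S1
2 of the 4 points have S6 as nearest.

2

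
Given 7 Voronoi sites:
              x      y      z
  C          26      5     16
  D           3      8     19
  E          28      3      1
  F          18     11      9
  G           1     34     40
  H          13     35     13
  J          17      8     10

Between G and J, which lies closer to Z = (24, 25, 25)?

Compare squared distances:
|ZG|² = (24−1)² + (25−34)² + (25−40)² = 529 + 81 + 225 = 835
|ZJ|² = (24−17)² + (25−8)² + (25−10)² = 49 + 289 + 225 = 563
835 > 563, so J is closer.

J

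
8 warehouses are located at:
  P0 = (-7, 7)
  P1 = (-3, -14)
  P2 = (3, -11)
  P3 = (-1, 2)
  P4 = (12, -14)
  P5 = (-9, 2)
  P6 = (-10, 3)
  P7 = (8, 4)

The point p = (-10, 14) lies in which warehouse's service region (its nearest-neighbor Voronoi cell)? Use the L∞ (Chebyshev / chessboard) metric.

P0

d(p,P0) = max(3, 7) = 7
d(p,P1) = max(7, 28) = 28
d(p,P2) = max(13, 25) = 25
d(p,P3) = max(9, 12) = 12
d(p,P4) = max(22, 28) = 28
d(p,P5) = max(1, 12) = 12
d(p,P6) = max(0, 11) = 11
d(p,P7) = max(18, 10) = 18
The smallest is to P0, so p lies in the Voronoi region of P0.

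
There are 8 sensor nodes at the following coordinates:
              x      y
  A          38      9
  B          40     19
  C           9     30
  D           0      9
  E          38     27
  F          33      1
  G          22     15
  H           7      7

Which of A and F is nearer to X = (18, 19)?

A

Compare squared distances:
|XA|² = (18−38)² + (19−9)² = 400 + 100 = 500
|XF|² = (18−33)² + (19−1)² = 225 + 324 = 549
500 < 549, so A is closer.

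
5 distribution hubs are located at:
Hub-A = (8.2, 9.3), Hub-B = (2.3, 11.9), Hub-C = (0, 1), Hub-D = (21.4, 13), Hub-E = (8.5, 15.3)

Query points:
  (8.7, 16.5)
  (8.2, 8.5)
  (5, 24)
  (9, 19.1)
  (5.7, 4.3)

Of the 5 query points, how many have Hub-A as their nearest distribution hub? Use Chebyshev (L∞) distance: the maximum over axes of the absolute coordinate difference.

(8.7, 16.5) — d to each: Hub-A:7.2, Hub-B:6.4, Hub-C:15.5, Hub-D:12.7, Hub-E:1.2 → nearest is Hub-E
(8.2, 8.5) — d to each: Hub-A:0.8, Hub-B:5.9, Hub-C:8.2, Hub-D:13.2, Hub-E:6.8 → nearest is Hub-A
(5, 24) — d to each: Hub-A:14.7, Hub-B:12.1, Hub-C:23, Hub-D:16.4, Hub-E:8.7 → nearest is Hub-E
(9, 19.1) — d to each: Hub-A:9.8, Hub-B:7.2, Hub-C:18.1, Hub-D:12.4, Hub-E:3.8 → nearest is Hub-E
(5.7, 4.3) — d to each: Hub-A:5, Hub-B:7.6, Hub-C:5.7, Hub-D:15.7, Hub-E:11 → nearest is Hub-A
2 of the 5 points have Hub-A as nearest.

2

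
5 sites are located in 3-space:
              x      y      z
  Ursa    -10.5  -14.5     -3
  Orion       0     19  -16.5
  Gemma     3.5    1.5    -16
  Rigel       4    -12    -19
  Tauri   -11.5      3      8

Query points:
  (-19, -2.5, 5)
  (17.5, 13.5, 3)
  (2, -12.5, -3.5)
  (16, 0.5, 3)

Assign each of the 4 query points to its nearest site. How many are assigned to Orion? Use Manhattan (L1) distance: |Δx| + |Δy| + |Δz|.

(-19, -2.5, 5) — d to each: Ursa:28.5, Orion:62, Gemma:47.5, Rigel:56.5, Tauri:16 → nearest is Tauri
(17.5, 13.5, 3) — d to each: Ursa:62, Orion:42.5, Gemma:45, Rigel:61, Tauri:44.5 → nearest is Orion
(2, -12.5, -3.5) — d to each: Ursa:15, Orion:46.5, Gemma:28, Rigel:18, Tauri:40.5 → nearest is Ursa
(16, 0.5, 3) — d to each: Ursa:47.5, Orion:54, Gemma:32.5, Rigel:46.5, Tauri:35 → nearest is Gemma
1 of the 4 points has Orion as nearest.

1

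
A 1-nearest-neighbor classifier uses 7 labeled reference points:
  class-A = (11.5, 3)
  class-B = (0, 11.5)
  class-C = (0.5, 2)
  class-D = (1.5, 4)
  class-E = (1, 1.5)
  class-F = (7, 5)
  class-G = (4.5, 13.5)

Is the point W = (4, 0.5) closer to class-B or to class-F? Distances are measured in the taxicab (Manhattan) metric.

d(W, class-B) = |4−0| + |0.5−11.5| = 4 + 11 = 15
d(W, class-F) = |4−7| + |0.5−5| = 3 + 4.5 = 7.5
15 > 7.5, so class-F is closer.

class-F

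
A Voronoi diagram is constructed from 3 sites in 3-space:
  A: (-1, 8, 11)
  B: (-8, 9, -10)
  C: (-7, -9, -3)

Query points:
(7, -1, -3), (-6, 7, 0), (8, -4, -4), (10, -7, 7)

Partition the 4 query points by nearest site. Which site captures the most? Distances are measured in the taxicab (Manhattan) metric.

(7, -1, -3) — d to each: A:31, B:32, C:22 → nearest is C
(-6, 7, 0) — d to each: A:17, B:14, C:20 → nearest is B
(8, -4, -4) — d to each: A:36, B:35, C:21 → nearest is C
(10, -7, 7) — d to each: A:30, B:51, C:29 → nearest is C
Tally — B:1, C:3. C captures the most (3).

C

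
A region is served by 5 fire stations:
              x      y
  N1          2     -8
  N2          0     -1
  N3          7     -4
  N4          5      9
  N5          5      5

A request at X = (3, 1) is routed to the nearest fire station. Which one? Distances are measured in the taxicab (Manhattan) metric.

d(X,N1) = |3−2| + |1−(-8)| = 1 + 9 = 10
d(X,N2) = |3−0| + |1−(-1)| = 3 + 2 = 5
d(X,N3) = |3−7| + |1−(-4)| = 4 + 5 = 9
d(X,N4) = |3−5| + |1−9| = 2 + 8 = 10
d(X,N5) = |3−5| + |1−5| = 2 + 4 = 6
The smallest is to N2, so X lies in the Voronoi region of N2.

N2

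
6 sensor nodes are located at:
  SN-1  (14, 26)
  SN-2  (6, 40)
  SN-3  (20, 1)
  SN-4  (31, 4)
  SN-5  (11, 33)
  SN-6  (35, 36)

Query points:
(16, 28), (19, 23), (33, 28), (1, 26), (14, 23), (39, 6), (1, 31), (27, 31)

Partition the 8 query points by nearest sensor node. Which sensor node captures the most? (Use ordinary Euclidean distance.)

(16, 28) — d² to each: SN-1:8, SN-2:244, SN-3:745, SN-4:801, SN-5:50, SN-6:425 → nearest is SN-1
(19, 23) — d² to each: SN-1:34, SN-2:458, SN-3:485, SN-4:505, SN-5:164, SN-6:425 → nearest is SN-1
(33, 28) — d² to each: SN-1:365, SN-2:873, SN-3:898, SN-4:580, SN-5:509, SN-6:68 → nearest is SN-6
(1, 26) — d² to each: SN-1:169, SN-2:221, SN-3:986, SN-4:1384, SN-5:149, SN-6:1256 → nearest is SN-5
(14, 23) — d² to each: SN-1:9, SN-2:353, SN-3:520, SN-4:650, SN-5:109, SN-6:610 → nearest is SN-1
(39, 6) — d² to each: SN-1:1025, SN-2:2245, SN-3:386, SN-4:68, SN-5:1513, SN-6:916 → nearest is SN-4
(1, 31) — d² to each: SN-1:194, SN-2:106, SN-3:1261, SN-4:1629, SN-5:104, SN-6:1181 → nearest is SN-5
(27, 31) — d² to each: SN-1:194, SN-2:522, SN-3:949, SN-4:745, SN-5:260, SN-6:89 → nearest is SN-6
Tally — SN-1:3, SN-4:1, SN-5:2, SN-6:2. SN-1 captures the most (3).

SN-1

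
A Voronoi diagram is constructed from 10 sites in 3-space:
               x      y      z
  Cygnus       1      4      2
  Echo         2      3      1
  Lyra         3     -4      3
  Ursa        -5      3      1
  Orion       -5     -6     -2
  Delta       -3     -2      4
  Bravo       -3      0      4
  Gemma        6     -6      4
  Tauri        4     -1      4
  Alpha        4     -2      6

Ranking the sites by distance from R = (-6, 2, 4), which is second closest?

Since √ is increasing, it suffices to compare squared distances:
d²(R, Cygnus) = (-6−1)² + (2−4)² + (4−2)² = 49 + 4 + 4 = 57
d²(R, Echo) = (-6−2)² + (2−3)² + (4−1)² = 64 + 1 + 9 = 74
d²(R, Lyra) = (-6−3)² + (2−(-4))² + (4−3)² = 81 + 36 + 1 = 118
d²(R, Ursa) = (-6−(-5))² + (2−3)² + (4−1)² = 1 + 1 + 9 = 11
d²(R, Orion) = (-6−(-5))² + (2−(-6))² + (4−(-2))² = 1 + 64 + 36 = 101
d²(R, Delta) = (-6−(-3))² + (2−(-2))² + (4−4)² = 9 + 16 + 0 = 25
d²(R, Bravo) = (-6−(-3))² + (2−0)² + (4−4)² = 9 + 4 + 0 = 13
d²(R, Gemma) = (-6−6)² + (2−(-6))² + (4−4)² = 144 + 64 + 0 = 208
d²(R, Tauri) = (-6−4)² + (2−(-1))² + (4−4)² = 100 + 9 + 0 = 109
d²(R, Alpha) = (-6−4)² + (2−(-2))² + (4−6)² = 100 + 16 + 4 = 120
Sorted ascending: Ursa, Bravo, Delta, … — the second-nearest is Bravo.

Bravo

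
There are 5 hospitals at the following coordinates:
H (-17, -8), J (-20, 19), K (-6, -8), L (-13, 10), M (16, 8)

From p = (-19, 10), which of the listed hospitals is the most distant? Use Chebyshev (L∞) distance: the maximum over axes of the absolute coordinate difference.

M

d(p,H) = max(2, 18) = 18
d(p,J) = max(1, 9) = 9
d(p,K) = max(13, 18) = 18
d(p,L) = max(6, 0) = 6
d(p,M) = max(35, 2) = 35
The largest is to M.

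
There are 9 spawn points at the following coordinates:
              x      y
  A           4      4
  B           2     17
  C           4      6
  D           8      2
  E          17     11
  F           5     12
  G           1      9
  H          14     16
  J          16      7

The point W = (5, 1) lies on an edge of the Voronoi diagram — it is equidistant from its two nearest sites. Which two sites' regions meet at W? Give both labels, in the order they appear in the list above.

A and D

Squared distances from W to each site:
|WA|² = (5−4)² + (1−4)² = 1 + 9 = 10
|WB|² = (5−2)² + (1−17)² = 9 + 256 = 265
|WC|² = (5−4)² + (1−6)² = 1 + 25 = 26
|WD|² = (5−8)² + (1−2)² = 9 + 1 = 10
|WE|² = (5−17)² + (1−11)² = 144 + 100 = 244
|WF|² = (5−5)² + (1−12)² = 0 + 121 = 121
|WG|² = (5−1)² + (1−9)² = 16 + 64 = 80
|WH|² = (5−14)² + (1−16)² = 81 + 225 = 306
|WJ|² = (5−16)² + (1−7)² = 121 + 36 = 157
W is equidistant from A and D (both at squared distance 10), and every other site is strictly farther — so W lies on the A–D Voronoi edge.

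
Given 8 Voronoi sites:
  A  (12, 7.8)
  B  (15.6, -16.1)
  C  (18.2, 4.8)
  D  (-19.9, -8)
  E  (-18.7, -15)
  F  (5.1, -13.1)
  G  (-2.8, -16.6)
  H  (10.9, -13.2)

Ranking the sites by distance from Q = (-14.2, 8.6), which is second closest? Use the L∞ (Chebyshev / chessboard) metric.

d(Q,A) = max(26.2, 0.8) = 26.2
d(Q,B) = max(29.8, 24.7) = 29.8
d(Q,C) = max(32.4, 3.8) = 32.4
d(Q,D) = max(5.7, 16.6) = 16.6
d(Q,E) = max(4.5, 23.6) = 23.6
d(Q,F) = max(19.3, 21.7) = 21.7
d(Q,G) = max(11.4, 25.2) = 25.2
d(Q,H) = max(25.1, 21.8) = 25.1
Sorted ascending: D, F, E, … — the second-nearest is F.

F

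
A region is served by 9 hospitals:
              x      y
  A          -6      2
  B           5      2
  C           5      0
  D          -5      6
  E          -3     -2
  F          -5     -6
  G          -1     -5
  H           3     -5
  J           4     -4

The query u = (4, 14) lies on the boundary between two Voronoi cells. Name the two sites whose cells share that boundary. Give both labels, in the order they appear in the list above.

Squared distances from u to each site:
|uA|² = (4−(-6))² + (14−2)² = 100 + 144 = 244
|uB|² = (4−5)² + (14−2)² = 1 + 144 = 145
|uC|² = (4−5)² + (14−0)² = 1 + 196 = 197
|uD|² = (4−(-5))² + (14−6)² = 81 + 64 = 145
|uE|² = (4−(-3))² + (14−(-2))² = 49 + 256 = 305
|uF|² = (4−(-5))² + (14−(-6))² = 81 + 400 = 481
|uG|² = (4−(-1))² + (14−(-5))² = 25 + 361 = 386
|uH|² = (4−3)² + (14−(-5))² = 1 + 361 = 362
|uJ|² = (4−4)² + (14−(-4))² = 0 + 324 = 324
u is equidistant from B and D (both at squared distance 145), and every other site is strictly farther — so u lies on the B–D Voronoi edge.

B and D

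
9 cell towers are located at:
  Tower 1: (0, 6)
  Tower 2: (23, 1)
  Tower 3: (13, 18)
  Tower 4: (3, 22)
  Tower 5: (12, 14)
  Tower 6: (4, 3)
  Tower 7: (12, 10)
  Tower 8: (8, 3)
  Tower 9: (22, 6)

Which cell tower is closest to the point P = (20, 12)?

Tower 9

Since √ is increasing, it suffices to compare squared distances:
d²(P, Tower 1) = 400 + 36 = 436
d²(P, Tower 2) = 9 + 121 = 130
d²(P, Tower 3) = 49 + 36 = 85
d²(P, Tower 4) = 289 + 100 = 389
d²(P, Tower 5) = 64 + 4 = 68
d²(P, Tower 6) = 256 + 81 = 337
d²(P, Tower 7) = 64 + 4 = 68
d²(P, Tower 8) = 144 + 81 = 225
d²(P, Tower 9) = 4 + 36 = 40
Tower 9 is nearest.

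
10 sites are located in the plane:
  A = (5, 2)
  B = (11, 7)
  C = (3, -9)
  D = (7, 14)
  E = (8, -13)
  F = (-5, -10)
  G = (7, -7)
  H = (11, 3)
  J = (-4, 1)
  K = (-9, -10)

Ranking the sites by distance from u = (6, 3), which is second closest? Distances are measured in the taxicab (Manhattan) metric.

d(u,A) = |6−5| + |3−2| = 1 + 1 = 2
d(u,B) = |6−11| + |3−7| = 5 + 4 = 9
d(u,C) = |6−3| + |3−(-9)| = 3 + 12 = 15
d(u,D) = |6−7| + |3−14| = 1 + 11 = 12
d(u,E) = |6−8| + |3−(-13)| = 2 + 16 = 18
d(u,F) = |6−(-5)| + |3−(-10)| = 11 + 13 = 24
d(u,G) = |6−7| + |3−(-7)| = 1 + 10 = 11
d(u,H) = |6−11| + |3−3| = 5 + 0 = 5
d(u,J) = |6−(-4)| + |3−1| = 10 + 2 = 12
d(u,K) = |6−(-9)| + |3−(-10)| = 15 + 13 = 28
Sorted ascending: A, H, B, … — the second-nearest is H.

H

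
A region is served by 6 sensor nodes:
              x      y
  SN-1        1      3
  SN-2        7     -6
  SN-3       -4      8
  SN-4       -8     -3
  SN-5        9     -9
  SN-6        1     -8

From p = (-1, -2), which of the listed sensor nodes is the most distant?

Squared Euclidean distances:
d²(p, SN-1) = (-1−1)² + (-2−3)² = 4 + 25 = 29
d²(p, SN-2) = (-1−7)² + (-2−(-6))² = 64 + 16 = 80
d²(p, SN-3) = (-1−(-4))² + (-2−8)² = 9 + 100 = 109
d²(p, SN-4) = (-1−(-8))² + (-2−(-3))² = 49 + 1 = 50
d²(p, SN-5) = (-1−9)² + (-2−(-9))² = 100 + 49 = 149
d²(p, SN-6) = (-1−1)² + (-2−(-8))² = 4 + 36 = 40
The largest is to SN-5.

SN-5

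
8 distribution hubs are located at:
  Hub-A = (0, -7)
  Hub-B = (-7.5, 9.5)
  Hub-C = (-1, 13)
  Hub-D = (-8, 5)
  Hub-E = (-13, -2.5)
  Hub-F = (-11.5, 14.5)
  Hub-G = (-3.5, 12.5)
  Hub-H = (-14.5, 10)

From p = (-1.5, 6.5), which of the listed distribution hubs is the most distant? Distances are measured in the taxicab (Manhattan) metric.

Hub-E

d(p, Hub-A) = 1.5 + 13.5 = 15
d(p, Hub-B) = 6 + 3 = 9
d(p, Hub-C) = 0.5 + 6.5 = 7
d(p, Hub-D) = 6.5 + 1.5 = 8
d(p, Hub-E) = 11.5 + 9 = 20.5
d(p, Hub-F) = 10 + 8 = 18
d(p, Hub-G) = 2 + 6 = 8
d(p, Hub-H) = 13 + 3.5 = 16.5
The largest is to Hub-E.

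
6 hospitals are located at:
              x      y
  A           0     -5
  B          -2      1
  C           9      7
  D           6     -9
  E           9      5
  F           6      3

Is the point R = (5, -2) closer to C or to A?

A

Compare squared distances:
|RC|² = (5−9)² + (-2−7)² = 16 + 81 = 97
|RA|² = (5−0)² + (-2−(-5))² = 25 + 9 = 34
97 > 34, so A is closer.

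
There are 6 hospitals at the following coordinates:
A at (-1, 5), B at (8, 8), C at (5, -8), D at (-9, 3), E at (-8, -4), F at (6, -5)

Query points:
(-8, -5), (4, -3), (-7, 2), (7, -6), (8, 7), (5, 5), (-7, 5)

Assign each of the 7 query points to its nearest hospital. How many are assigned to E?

(-8, -5) — d² to each: A:149, B:425, C:178, D:65, E:1, F:196 → nearest is E
(4, -3) — d² to each: A:89, B:137, C:26, D:205, E:145, F:8 → nearest is F
(-7, 2) — d² to each: A:45, B:261, C:244, D:5, E:37, F:218 → nearest is D
(7, -6) — d² to each: A:185, B:197, C:8, D:337, E:229, F:2 → nearest is F
(8, 7) — d² to each: A:85, B:1, C:234, D:305, E:377, F:148 → nearest is B
(5, 5) — d² to each: A:36, B:18, C:169, D:200, E:250, F:101 → nearest is B
(-7, 5) — d² to each: A:36, B:234, C:313, D:8, E:82, F:269 → nearest is D
1 of the 7 points has E as nearest.

1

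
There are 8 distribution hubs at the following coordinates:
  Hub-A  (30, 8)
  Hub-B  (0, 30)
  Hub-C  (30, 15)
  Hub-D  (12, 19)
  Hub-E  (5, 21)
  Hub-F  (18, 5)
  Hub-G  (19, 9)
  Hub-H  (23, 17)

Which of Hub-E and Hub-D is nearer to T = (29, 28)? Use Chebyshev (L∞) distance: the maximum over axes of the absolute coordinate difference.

d(T, Hub-E) = max(24, 7) = 24
d(T, Hub-D) = max(17, 9) = 17
24 > 17, so Hub-D is closer.

Hub-D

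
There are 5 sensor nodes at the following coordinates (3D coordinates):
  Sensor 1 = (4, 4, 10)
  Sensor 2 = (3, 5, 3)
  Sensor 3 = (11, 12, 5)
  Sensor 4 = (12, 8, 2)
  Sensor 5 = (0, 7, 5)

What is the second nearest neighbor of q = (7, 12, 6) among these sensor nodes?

Since √ is increasing, it suffices to compare squared distances:
d²(q, Sensor 1) = (7−4)² + (12−4)² + (6−10)² = 9 + 64 + 16 = 89
d²(q, Sensor 2) = (7−3)² + (12−5)² + (6−3)² = 16 + 49 + 9 = 74
d²(q, Sensor 3) = (7−11)² + (12−12)² + (6−5)² = 16 + 0 + 1 = 17
d²(q, Sensor 4) = (7−12)² + (12−8)² + (6−2)² = 25 + 16 + 16 = 57
d²(q, Sensor 5) = (7−0)² + (12−7)² + (6−5)² = 49 + 25 + 1 = 75
Sorted ascending: Sensor 3, Sensor 4, Sensor 2, … — the second-nearest is Sensor 4.

Sensor 4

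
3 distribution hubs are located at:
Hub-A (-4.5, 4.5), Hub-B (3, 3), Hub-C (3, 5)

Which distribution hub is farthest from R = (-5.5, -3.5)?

Hub-C

Squared Euclidean distances:
d²(R, Hub-A) = 1 + 64 = 65
d²(R, Hub-B) = 72.25 + 42.25 = 114.5
d²(R, Hub-C) = 72.25 + 72.25 = 144.5
The largest is to Hub-C.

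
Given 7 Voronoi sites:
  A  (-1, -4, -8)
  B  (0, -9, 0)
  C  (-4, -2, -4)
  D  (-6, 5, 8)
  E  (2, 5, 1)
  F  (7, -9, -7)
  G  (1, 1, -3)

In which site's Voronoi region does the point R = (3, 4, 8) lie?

Squared Euclidean distances:
|RA|² = (3−(-1))² + (4−(-4))² + (8−(-8))² = 16 + 64 + 256 = 336
|RB|² = (3−0)² + (4−(-9))² + (8−0)² = 9 + 169 + 64 = 242
|RC|² = (3−(-4))² + (4−(-2))² + (8−(-4))² = 49 + 36 + 144 = 229
|RD|² = (3−(-6))² + (4−5)² + (8−8)² = 81 + 1 + 0 = 82
|RE|² = (3−2)² + (4−5)² + (8−1)² = 1 + 1 + 49 = 51
|RF|² = (3−7)² + (4−(-9))² + (8−(-7))² = 16 + 169 + 225 = 410
|RG|² = (3−1)² + (4−1)² + (8−(-3))² = 4 + 9 + 121 = 134
The smallest is to E, so R lies in the Voronoi region of E.

E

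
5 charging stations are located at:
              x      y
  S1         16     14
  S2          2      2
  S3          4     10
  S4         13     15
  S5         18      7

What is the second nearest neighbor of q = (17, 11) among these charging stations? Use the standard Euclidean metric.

S5

Compare squared distances (the ordering matches that of the actual distances):
|qS1|² = (17−16)² + (11−14)² = 1 + 9 = 10
|qS2|² = (17−2)² + (11−2)² = 225 + 81 = 306
|qS3|² = (17−4)² + (11−10)² = 169 + 1 = 170
|qS4|² = (17−13)² + (11−15)² = 16 + 16 = 32
|qS5|² = (17−18)² + (11−7)² = 1 + 16 = 17
Sorted ascending: S1, S5, S4, … — the second-nearest is S5.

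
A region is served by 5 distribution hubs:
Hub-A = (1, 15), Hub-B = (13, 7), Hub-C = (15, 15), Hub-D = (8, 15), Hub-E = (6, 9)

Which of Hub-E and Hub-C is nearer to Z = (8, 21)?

Hub-C

Compare squared distances:
d²(Z, Hub-E) = (8−6)² + (21−9)² = 4 + 144 = 148
d²(Z, Hub-C) = (8−15)² + (21−15)² = 49 + 36 = 85
148 > 85, so Hub-C is closer.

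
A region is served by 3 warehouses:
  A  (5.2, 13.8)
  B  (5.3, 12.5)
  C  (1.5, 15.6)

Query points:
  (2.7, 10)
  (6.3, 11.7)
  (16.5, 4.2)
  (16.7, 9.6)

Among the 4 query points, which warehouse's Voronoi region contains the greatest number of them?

B

(2.7, 10) — d² to each: A:20.69, B:13.01, C:32.8 → nearest is B
(6.3, 11.7) — d² to each: A:5.62, B:1.64, C:38.25 → nearest is B
(16.5, 4.2) — d² to each: A:219.85, B:194.33, C:354.96 → nearest is B
(16.7, 9.6) — d² to each: A:149.89, B:138.37, C:267.04 → nearest is B
Tally — B:4. B captures the most (4).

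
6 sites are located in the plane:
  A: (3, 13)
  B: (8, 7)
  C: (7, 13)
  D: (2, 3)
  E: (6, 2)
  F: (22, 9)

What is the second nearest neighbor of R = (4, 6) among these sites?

B

Compare squared distances (the ordering matches that of the actual distances):
|RA|² = (4−3)² + (6−13)² = 1 + 49 = 50
|RB|² = (4−8)² + (6−7)² = 16 + 1 = 17
|RC|² = (4−7)² + (6−13)² = 9 + 49 = 58
|RD|² = (4−2)² + (6−3)² = 4 + 9 = 13
|RE|² = (4−6)² + (6−2)² = 4 + 16 = 20
|RF|² = (4−22)² + (6−9)² = 324 + 9 = 333
Sorted ascending: D, B, E, … — the second-nearest is B.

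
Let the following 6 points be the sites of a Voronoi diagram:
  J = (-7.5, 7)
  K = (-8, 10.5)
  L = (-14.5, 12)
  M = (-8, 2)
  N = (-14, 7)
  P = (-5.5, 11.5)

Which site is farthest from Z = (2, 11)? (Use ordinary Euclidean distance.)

Squared Euclidean distances:
|ZJ|² = (2−(-7.5))² + (11−7)² = 90.25 + 16 = 106.25
|ZK|² = (2−(-8))² + (11−10.5)² = 100 + 0.25 = 100.25
|ZL|² = (2−(-14.5))² + (11−12)² = 272.25 + 1 = 273.25
|ZM|² = (2−(-8))² + (11−2)² = 100 + 81 = 181
|ZN|² = (2−(-14))² + (11−7)² = 256 + 16 = 272
|ZP|² = (2−(-5.5))² + (11−11.5)² = 56.25 + 0.25 = 56.5
The largest is to L.

L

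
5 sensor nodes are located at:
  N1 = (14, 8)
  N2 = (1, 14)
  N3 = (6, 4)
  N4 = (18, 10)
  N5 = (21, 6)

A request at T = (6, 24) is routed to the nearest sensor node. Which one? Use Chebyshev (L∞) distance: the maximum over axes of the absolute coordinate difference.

d(T,N1) = max(8, 16) = 16
d(T,N2) = max(5, 10) = 10
d(T,N3) = max(0, 20) = 20
d(T,N4) = max(12, 14) = 14
d(T,N5) = max(15, 18) = 18
The smallest is to N2, so T lies in the Voronoi region of N2.

N2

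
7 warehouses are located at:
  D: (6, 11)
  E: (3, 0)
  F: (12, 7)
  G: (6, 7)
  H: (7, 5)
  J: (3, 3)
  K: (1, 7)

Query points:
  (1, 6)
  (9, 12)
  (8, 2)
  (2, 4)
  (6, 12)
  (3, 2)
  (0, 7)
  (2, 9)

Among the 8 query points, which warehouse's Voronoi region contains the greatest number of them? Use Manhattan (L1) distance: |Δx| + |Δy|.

(1, 6) — d to each: D:10, E:8, F:12, G:6, H:7, J:5, K:1 → nearest is K
(9, 12) — d to each: D:4, E:18, F:8, G:8, H:9, J:15, K:13 → nearest is D
(8, 2) — d to each: D:11, E:7, F:9, G:7, H:4, J:6, K:12 → nearest is H
(2, 4) — d to each: D:11, E:5, F:13, G:7, H:6, J:2, K:4 → nearest is J
(6, 12) — d to each: D:1, E:15, F:11, G:5, H:8, J:12, K:10 → nearest is D
(3, 2) — d to each: D:12, E:2, F:14, G:8, H:7, J:1, K:7 → nearest is J
(0, 7) — d to each: D:10, E:10, F:12, G:6, H:9, J:7, K:1 → nearest is K
(2, 9) — d to each: D:6, E:10, F:12, G:6, H:9, J:7, K:3 → nearest is K
Tally — D:2, H:1, J:2, K:3. K captures the most (3).

K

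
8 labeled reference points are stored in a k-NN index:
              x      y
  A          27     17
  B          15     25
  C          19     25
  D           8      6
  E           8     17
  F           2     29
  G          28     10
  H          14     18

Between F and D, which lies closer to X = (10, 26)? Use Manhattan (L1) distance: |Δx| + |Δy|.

F

d(X,F) = |10−2| + |26−29| = 8 + 3 = 11
d(X,D) = |10−8| + |26−6| = 2 + 20 = 22
11 < 22, so F is closer.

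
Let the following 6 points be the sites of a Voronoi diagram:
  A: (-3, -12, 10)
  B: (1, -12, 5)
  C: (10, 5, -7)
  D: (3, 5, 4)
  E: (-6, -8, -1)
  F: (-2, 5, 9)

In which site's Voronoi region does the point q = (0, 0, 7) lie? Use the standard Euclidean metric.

Squared Euclidean distances:
|qA|² = (0−(-3))² + (0−(-12))² + (7−10)² = 9 + 144 + 9 = 162
|qB|² = (0−1)² + (0−(-12))² + (7−5)² = 1 + 144 + 4 = 149
|qC|² = (0−10)² + (0−5)² + (7−(-7))² = 100 + 25 + 196 = 321
|qD|² = (0−3)² + (0−5)² + (7−4)² = 9 + 25 + 9 = 43
|qE|² = (0−(-6))² + (0−(-8))² + (7−(-1))² = 36 + 64 + 64 = 164
|qF|² = (0−(-2))² + (0−5)² + (7−9)² = 4 + 25 + 4 = 33
F is nearest.

F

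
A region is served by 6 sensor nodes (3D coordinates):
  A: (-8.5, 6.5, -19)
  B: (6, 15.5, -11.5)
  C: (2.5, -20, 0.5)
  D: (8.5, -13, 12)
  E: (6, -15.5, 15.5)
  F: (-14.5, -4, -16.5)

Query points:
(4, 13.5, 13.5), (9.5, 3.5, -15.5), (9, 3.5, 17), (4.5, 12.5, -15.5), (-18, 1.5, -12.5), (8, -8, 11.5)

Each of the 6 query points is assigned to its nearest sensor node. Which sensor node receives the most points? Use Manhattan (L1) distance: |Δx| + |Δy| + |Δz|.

(4, 13.5, 13.5) — d to each: A:52, B:29, C:48, D:32.5, E:33, F:66 → nearest is B
(9.5, 3.5, -15.5) — d to each: A:24.5, B:19.5, C:46.5, D:45, E:53.5, F:32.5 → nearest is B
(9, 3.5, 17) — d to each: A:56.5, B:43.5, C:46.5, D:22, E:23.5, F:64.5 → nearest is D
(4.5, 12.5, -15.5) — d to each: A:22.5, B:8.5, C:50.5, D:57, E:60.5, F:36.5 → nearest is B
(-18, 1.5, -12.5) — d to each: A:21, B:39, C:55, D:65.5, E:69, F:13 → nearest is F
(8, -8, 11.5) — d to each: A:61.5, B:48.5, C:28.5, D:6, E:13.5, F:54.5 → nearest is D
Tally — B:3, D:2, F:1. B captures the most (3).

B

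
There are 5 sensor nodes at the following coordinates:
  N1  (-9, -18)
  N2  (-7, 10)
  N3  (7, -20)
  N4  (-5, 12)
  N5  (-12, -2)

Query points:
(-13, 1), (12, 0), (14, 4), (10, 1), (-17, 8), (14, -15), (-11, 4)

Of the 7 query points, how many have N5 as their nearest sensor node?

(-13, 1) — d² to each: N1:377, N2:117, N3:841, N4:185, N5:10 → nearest is N5
(12, 0) — d² to each: N1:765, N2:461, N3:425, N4:433, N5:580 → nearest is N3
(14, 4) — d² to each: N1:1013, N2:477, N3:625, N4:425, N5:712 → nearest is N4
(10, 1) — d² to each: N1:722, N2:370, N3:450, N4:346, N5:493 → nearest is N4
(-17, 8) — d² to each: N1:740, N2:104, N3:1360, N4:160, N5:125 → nearest is N2
(14, -15) — d² to each: N1:538, N2:1066, N3:74, N4:1090, N5:845 → nearest is N3
(-11, 4) — d² to each: N1:488, N2:52, N3:900, N4:100, N5:37 → nearest is N5
2 of the 7 points have N5 as nearest.

2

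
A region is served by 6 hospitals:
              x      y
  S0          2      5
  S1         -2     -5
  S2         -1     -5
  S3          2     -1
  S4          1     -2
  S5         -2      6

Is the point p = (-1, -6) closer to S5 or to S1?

S1

Compare squared distances:
|pS5|² = (-1−(-2))² + (-6−6)² = 1 + 144 = 145
|pS1|² = (-1−(-2))² + (-6−(-5))² = 1 + 1 = 2
145 > 2, so S1 is closer.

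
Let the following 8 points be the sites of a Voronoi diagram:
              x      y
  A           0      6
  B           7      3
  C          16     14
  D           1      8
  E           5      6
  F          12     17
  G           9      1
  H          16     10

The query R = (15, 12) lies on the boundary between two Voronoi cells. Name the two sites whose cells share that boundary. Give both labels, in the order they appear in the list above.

Squared distances from R to each site:
|RA|² = (15−0)² + (12−6)² = 225 + 36 = 261
|RB|² = (15−7)² + (12−3)² = 64 + 81 = 145
|RC|² = (15−16)² + (12−14)² = 1 + 4 = 5
|RD|² = (15−1)² + (12−8)² = 196 + 16 = 212
|RE|² = (15−5)² + (12−6)² = 100 + 36 = 136
|RF|² = (15−12)² + (12−17)² = 9 + 25 = 34
|RG|² = (15−9)² + (12−1)² = 36 + 121 = 157
|RH|² = (15−16)² + (12−10)² = 1 + 4 = 5
R is equidistant from C and H (both at squared distance 5), and every other site is strictly farther — so R lies on the C–H Voronoi edge.

C and H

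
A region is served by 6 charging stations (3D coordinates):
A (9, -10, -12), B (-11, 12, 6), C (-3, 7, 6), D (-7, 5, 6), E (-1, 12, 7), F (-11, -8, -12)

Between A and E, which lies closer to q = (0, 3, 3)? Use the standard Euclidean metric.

Compare squared distances:
|qA|² = (0−9)² + (3−(-10))² + (3−(-12))² = 81 + 169 + 225 = 475
|qE|² = (0−(-1))² + (3−12)² + (3−7)² = 1 + 81 + 16 = 98
475 > 98, so E is closer.

E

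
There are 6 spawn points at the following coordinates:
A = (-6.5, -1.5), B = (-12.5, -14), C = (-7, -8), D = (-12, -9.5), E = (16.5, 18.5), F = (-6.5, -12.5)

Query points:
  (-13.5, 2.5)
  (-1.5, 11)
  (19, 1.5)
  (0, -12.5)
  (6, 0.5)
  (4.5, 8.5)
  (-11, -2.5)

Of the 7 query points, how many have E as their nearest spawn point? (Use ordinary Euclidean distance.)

1

(-13.5, 2.5) — d² to each: A:65, B:273.25, C:152.5, D:146.25, E:1156, F:274 → nearest is A
(-1.5, 11) — d² to each: A:181.25, B:746, C:391.25, D:530.5, E:380.25, F:577.25 → nearest is A
(19, 1.5) — d² to each: A:659.25, B:1232.5, C:766.25, D:1082, E:295.25, F:846.25 → nearest is E
(0, -12.5) — d² to each: A:163.25, B:158.5, C:69.25, D:153, E:1233.25, F:42.25 → nearest is F
(6, 0.5) — d² to each: A:160.25, B:552.5, C:241.25, D:424, E:434.25, F:325.25 → nearest is A
(4.5, 8.5) — d² to each: A:221, B:795.25, C:404.5, D:596.25, E:244, F:562 → nearest is A
(-11, -2.5) — d² to each: A:21.25, B:134.5, C:46.25, D:50, E:1197.25, F:120.25 → nearest is A
1 of the 7 points has E as nearest.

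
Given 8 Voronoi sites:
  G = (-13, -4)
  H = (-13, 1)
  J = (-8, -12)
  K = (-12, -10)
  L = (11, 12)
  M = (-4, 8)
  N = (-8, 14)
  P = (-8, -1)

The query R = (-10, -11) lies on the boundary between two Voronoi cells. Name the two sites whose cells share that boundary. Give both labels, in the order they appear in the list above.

J and K

Squared distances from R to each site:
|RG|² = 9 + 49 = 58
|RH|² = 9 + 144 = 153
|RJ|² = 4 + 1 = 5
|RK|² = 4 + 1 = 5
|RL|² = 441 + 529 = 970
|RM|² = 36 + 361 = 397
|RN|² = 4 + 625 = 629
|RP|² = 4 + 100 = 104
R is equidistant from J and K (both at squared distance 5), and every other site is strictly farther — so R lies on the J–K Voronoi edge.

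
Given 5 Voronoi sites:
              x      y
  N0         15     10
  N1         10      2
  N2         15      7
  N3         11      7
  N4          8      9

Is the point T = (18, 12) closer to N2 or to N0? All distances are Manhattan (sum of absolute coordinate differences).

N0

d(T,N2) = |18−15| + |12−7| = 3 + 5 = 8
d(T,N0) = |18−15| + |12−10| = 3 + 2 = 5
8 > 5, so N0 is closer.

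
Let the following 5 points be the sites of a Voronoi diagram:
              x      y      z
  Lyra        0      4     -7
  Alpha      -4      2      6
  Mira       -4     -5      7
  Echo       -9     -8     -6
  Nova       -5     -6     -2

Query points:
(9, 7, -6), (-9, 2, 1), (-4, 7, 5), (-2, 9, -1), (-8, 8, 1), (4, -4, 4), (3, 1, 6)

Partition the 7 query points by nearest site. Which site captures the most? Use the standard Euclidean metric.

(9, 7, -6) — d² to each: Lyra:91, Alpha:338, Mira:482, Echo:549, Nova:381 → nearest is Lyra
(-9, 2, 1) — d² to each: Lyra:149, Alpha:50, Mira:110, Echo:149, Nova:89 → nearest is Alpha
(-4, 7, 5) — d² to each: Lyra:169, Alpha:26, Mira:148, Echo:371, Nova:219 → nearest is Alpha
(-2, 9, -1) — d² to each: Lyra:65, Alpha:102, Mira:264, Echo:363, Nova:235 → nearest is Lyra
(-8, 8, 1) — d² to each: Lyra:144, Alpha:77, Mira:221, Echo:306, Nova:214 → nearest is Alpha
(4, -4, 4) — d² to each: Lyra:201, Alpha:104, Mira:74, Echo:285, Nova:121 → nearest is Mira
(3, 1, 6) — d² to each: Lyra:187, Alpha:50, Mira:86, Echo:369, Nova:177 → nearest is Alpha
Tally — Lyra:2, Alpha:4, Mira:1. Alpha captures the most (4).

Alpha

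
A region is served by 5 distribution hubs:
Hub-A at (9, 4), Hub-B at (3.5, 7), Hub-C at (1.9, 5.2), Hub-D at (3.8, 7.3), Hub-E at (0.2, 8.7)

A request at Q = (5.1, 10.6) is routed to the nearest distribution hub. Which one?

Hub-D

Squared Euclidean distances:
d²(Q, Hub-A) = (5.1−9)² + (10.6−4)² = 15.21 + 43.56 = 58.77
d²(Q, Hub-B) = (5.1−3.5)² + (10.6−7)² = 2.56 + 12.96 = 15.52
d²(Q, Hub-C) = (5.1−1.9)² + (10.6−5.2)² = 10.24 + 29.16 = 39.4
d²(Q, Hub-D) = (5.1−3.8)² + (10.6−7.3)² = 1.69 + 10.89 = 12.58
d²(Q, Hub-E) = (5.1−0.2)² + (10.6−8.7)² = 24.01 + 3.61 = 27.62
Hub-D is nearest.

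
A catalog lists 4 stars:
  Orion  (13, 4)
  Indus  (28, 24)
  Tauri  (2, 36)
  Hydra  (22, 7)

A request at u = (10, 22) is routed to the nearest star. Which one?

Compare squared distances (the ordering matches that of the actual distances):
d²(u, Orion) = (10−13)² + (22−4)² = 9 + 324 = 333
d²(u, Indus) = (10−28)² + (22−24)² = 324 + 4 = 328
d²(u, Tauri) = (10−2)² + (22−36)² = 64 + 196 = 260
d²(u, Hydra) = (10−22)² + (22−7)² = 144 + 225 = 369
Tauri is nearest.

Tauri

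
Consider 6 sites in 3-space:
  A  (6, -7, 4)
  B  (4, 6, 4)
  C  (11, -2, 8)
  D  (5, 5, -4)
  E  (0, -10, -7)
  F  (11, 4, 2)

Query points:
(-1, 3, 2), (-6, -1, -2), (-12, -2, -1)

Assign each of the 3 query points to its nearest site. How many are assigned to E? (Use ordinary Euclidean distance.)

(-1, 3, 2) — d² to each: A:153, B:38, C:205, D:76, E:251, F:145 → nearest is B
(-6, -1, -2) — d² to each: A:216, B:185, C:390, D:161, E:142, F:330 → nearest is E
(-12, -2, -1) — d² to each: A:374, B:345, C:610, D:347, E:244, F:574 → nearest is E
2 of the 3 points have E as nearest.

2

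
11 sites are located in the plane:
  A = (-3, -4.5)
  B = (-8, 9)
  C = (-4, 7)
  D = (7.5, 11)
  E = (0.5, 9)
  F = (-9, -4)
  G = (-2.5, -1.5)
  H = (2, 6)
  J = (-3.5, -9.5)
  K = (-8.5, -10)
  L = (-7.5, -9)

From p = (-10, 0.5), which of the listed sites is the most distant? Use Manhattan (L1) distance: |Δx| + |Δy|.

d(p,A) = 7 + 5 = 12
d(p,B) = 2 + 8.5 = 10.5
d(p,C) = 6 + 6.5 = 12.5
d(p,D) = 17.5 + 10.5 = 28
d(p,E) = 10.5 + 8.5 = 19
d(p,F) = 1 + 4.5 = 5.5
d(p,G) = 7.5 + 2 = 9.5
d(p,H) = 12 + 5.5 = 17.5
d(p,J) = 6.5 + 10 = 16.5
d(p,K) = 1.5 + 10.5 = 12
d(p,L) = 2.5 + 9.5 = 12
The largest is to D.

D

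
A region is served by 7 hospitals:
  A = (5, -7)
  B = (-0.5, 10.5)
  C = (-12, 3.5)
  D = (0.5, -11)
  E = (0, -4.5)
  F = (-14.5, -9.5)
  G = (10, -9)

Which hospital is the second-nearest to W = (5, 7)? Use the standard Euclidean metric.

E

Since √ is increasing, it suffices to compare squared distances:
|WA|² = (5−5)² + (7−(-7))² = 0 + 196 = 196
|WB|² = (5−(-0.5))² + (7−10.5)² = 30.25 + 12.25 = 42.5
|WC|² = (5−(-12))² + (7−3.5)² = 289 + 12.25 = 301.25
|WD|² = (5−0.5)² + (7−(-11))² = 20.25 + 324 = 344.25
|WE|² = (5−0)² + (7−(-4.5))² = 25 + 132.25 = 157.25
|WF|² = (5−(-14.5))² + (7−(-9.5))² = 380.25 + 272.25 = 652.5
|WG|² = (5−10)² + (7−(-9))² = 25 + 256 = 281
Sorted ascending: B, E, A, … — the second-nearest is E.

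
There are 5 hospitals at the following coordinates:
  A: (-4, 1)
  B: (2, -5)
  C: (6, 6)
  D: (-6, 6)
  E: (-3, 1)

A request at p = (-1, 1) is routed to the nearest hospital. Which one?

Squared Euclidean distances:
|pA|² = (-1−(-4))² + (1−1)² = 9 + 0 = 9
|pB|² = (-1−2)² + (1−(-5))² = 9 + 36 = 45
|pC|² = (-1−6)² + (1−6)² = 49 + 25 = 74
|pD|² = (-1−(-6))² + (1−6)² = 25 + 25 = 50
|pE|² = (-1−(-3))² + (1−1)² = 4 + 0 = 4
E is nearest.

E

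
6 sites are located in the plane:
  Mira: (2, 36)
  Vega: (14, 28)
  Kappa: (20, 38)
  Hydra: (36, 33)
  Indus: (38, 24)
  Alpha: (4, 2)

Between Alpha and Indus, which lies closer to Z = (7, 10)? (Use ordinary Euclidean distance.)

Alpha

Compare squared distances:
d²(Z, Alpha) = (7−4)² + (10−2)² = 9 + 64 = 73
d²(Z, Indus) = (7−38)² + (10−24)² = 961 + 196 = 1157
73 < 1157, so Alpha is closer.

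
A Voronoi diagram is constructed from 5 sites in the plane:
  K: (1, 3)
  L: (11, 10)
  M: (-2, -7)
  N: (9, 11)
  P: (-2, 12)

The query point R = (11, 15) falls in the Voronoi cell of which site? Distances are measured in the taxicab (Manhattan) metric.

L

d(R,K) = 10 + 12 = 22
d(R,L) = 0 + 5 = 5
d(R,M) = 13 + 22 = 35
d(R,N) = 2 + 4 = 6
d(R,P) = 13 + 3 = 16
Minimum is at L.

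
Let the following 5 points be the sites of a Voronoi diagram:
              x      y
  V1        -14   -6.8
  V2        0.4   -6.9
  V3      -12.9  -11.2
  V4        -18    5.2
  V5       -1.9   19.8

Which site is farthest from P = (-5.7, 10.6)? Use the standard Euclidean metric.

V3

Since √ is increasing, it suffices to compare squared distances:
|PV1|² = (-5.7−(-14))² + (10.6−(-6.8))² = 68.89 + 302.76 = 371.65
|PV2|² = (-5.7−0.4)² + (10.6−(-6.9))² = 37.21 + 306.25 = 343.46
|PV3|² = (-5.7−(-12.9))² + (10.6−(-11.2))² = 51.84 + 475.24 = 527.08
|PV4|² = (-5.7−(-18))² + (10.6−5.2)² = 151.29 + 29.16 = 180.45
|PV5|² = (-5.7−(-1.9))² + (10.6−19.8)² = 14.44 + 84.64 = 99.08
The largest is to V3.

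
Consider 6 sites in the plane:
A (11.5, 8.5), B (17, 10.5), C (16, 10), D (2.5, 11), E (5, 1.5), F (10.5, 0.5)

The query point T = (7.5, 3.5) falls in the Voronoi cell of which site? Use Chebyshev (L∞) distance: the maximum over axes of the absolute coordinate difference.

d(T,A) = max(4, 5) = 5
d(T,B) = max(9.5, 7) = 9.5
d(T,C) = max(8.5, 6.5) = 8.5
d(T,D) = max(5, 7.5) = 7.5
d(T,E) = max(2.5, 2) = 2.5
d(T,F) = max(3, 3) = 3
Minimum is at E.

E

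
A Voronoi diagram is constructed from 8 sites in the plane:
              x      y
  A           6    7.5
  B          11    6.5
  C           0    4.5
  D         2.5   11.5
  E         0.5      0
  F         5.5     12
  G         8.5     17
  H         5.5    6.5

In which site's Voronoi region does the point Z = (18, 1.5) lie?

B

Squared Euclidean distances:
|ZA|² = (18−6)² + (1.5−7.5)² = 144 + 36 = 180
|ZB|² = (18−11)² + (1.5−6.5)² = 49 + 25 = 74
|ZC|² = (18−0)² + (1.5−4.5)² = 324 + 9 = 333
|ZD|² = (18−2.5)² + (1.5−11.5)² = 240.25 + 100 = 340.25
|ZE|² = (18−0.5)² + (1.5−0)² = 306.25 + 2.25 = 308.5
|ZF|² = (18−5.5)² + (1.5−12)² = 156.25 + 110.25 = 266.5
|ZG|² = (18−8.5)² + (1.5−17)² = 90.25 + 240.25 = 330.5
|ZH|² = (18−5.5)² + (1.5−6.5)² = 156.25 + 25 = 181.25
The smallest is to B, so Z lies in the Voronoi region of B.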